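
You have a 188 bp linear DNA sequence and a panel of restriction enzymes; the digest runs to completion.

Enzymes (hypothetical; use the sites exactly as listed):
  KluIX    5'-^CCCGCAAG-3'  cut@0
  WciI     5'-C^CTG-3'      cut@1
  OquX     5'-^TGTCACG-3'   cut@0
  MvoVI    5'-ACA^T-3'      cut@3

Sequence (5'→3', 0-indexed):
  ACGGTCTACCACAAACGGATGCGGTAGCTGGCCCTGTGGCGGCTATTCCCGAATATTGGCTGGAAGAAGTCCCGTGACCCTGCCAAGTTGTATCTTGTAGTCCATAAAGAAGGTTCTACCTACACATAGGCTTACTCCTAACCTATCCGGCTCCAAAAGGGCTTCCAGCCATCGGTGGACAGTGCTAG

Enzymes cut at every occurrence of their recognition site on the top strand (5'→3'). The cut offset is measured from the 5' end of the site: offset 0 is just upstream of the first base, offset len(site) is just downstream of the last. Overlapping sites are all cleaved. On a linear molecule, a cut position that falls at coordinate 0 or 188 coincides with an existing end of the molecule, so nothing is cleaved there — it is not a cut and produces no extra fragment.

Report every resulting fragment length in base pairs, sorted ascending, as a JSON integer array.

[33,46,47,62]

Scan for sites:
  KluIX (CCCGCAAG, off=0): no sites
  WciI (CCTG, off=1): starts [32, 78] → cuts [33, 79]
  OquX (TGTCACG, off=0): no sites
  MvoVI (ACAT, off=3): starts [123] → cuts [126]

Pooled cuts: [33, 79, 126]

Fragment lengths:
  [0,33): 33 bp
  [33,79): 46 bp
  [79,126): 47 bp
  [126,188): 62 bp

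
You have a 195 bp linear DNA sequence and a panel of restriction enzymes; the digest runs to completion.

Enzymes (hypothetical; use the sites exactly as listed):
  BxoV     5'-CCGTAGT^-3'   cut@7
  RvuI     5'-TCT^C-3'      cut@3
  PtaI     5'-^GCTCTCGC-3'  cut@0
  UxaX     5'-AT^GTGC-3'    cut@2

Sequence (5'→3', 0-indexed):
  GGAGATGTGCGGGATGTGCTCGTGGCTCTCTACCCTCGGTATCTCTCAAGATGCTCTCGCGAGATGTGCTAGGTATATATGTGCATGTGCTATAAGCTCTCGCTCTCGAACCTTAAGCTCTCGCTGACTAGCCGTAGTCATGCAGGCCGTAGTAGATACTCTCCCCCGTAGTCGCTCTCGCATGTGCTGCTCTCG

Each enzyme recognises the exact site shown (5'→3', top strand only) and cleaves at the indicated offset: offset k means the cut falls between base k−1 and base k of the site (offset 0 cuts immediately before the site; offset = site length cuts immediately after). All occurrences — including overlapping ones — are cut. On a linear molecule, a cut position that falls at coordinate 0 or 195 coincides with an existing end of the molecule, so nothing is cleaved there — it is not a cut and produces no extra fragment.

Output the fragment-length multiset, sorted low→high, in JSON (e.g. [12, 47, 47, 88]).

[1,2,2,5,5,5,5,5,6,6,6,6,8,9,9,9,10,10,10,14,15,15,15,17]

Site scan:
  BxoV (CCGTAGT, off=7): starts [131, 146, 165] → cuts [138, 153, 172]
  RvuI (TCTC, off=3): starts [26, 41, 43, 54, 97, 103, 118, 159, 175, 190] → cuts [29, 44, 46, 57, 100, 106, 121, 162, 178, 193]
  PtaI (GCTCTCGC, off=0): starts [52, 95, 116, 173] → cuts [52, 95, 116, 173]
  UxaX (ATGTGC, off=2): starts [4, 13, 63, 78, 84, 181] → cuts [6, 15, 65, 80, 86, 183]

All cut coordinates (distinct, sorted): [6, 15, 29, 44, 46, 52, 57, 65, 80, 86, 95, 100, 106, 116, 121, 138, 153, 162, 172, 173, 178, 183, 193]

Fragment lengths:
  [0,6): 6 bp
  [6,15): 9 bp
  [15,29): 14 bp
  [29,44): 15 bp
  [44,46): 2 bp
  [46,52): 6 bp
  [52,57): 5 bp
  [57,65): 8 bp
  [65,80): 15 bp
  [80,86): 6 bp
  [86,95): 9 bp
  [95,100): 5 bp
  [100,106): 6 bp
  [106,116): 10 bp
  [116,121): 5 bp
  [121,138): 17 bp
  [138,153): 15 bp
  [153,162): 9 bp
  [162,172): 10 bp
  [172,173): 1 bp
  [173,178): 5 bp
  [178,183): 5 bp
  [183,193): 10 bp
  [193,195): 2 bp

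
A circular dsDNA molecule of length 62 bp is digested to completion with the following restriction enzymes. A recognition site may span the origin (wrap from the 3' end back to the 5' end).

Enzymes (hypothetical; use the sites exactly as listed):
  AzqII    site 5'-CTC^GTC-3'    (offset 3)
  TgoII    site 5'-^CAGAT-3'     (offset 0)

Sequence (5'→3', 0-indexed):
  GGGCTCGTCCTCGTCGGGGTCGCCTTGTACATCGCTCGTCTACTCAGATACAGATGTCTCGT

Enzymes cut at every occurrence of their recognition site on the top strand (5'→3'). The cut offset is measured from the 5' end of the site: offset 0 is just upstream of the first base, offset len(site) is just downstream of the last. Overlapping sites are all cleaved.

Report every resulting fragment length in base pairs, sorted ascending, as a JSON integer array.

Site scan:
  AzqII (CTCGTC, off=3): starts [3, 9, 34] → cuts [6, 12, 37]
  TgoII (CAGAT, off=0): starts [44, 50] → cuts [44, 50]

Pooled cuts: [6, 12, 37, 44, 50]

Fragment lengths:
  6→12: 6 bp
  12→37: 25 bp
  37→44: 7 bp
  44→50: 6 bp
  50→6 (wrap): 62-50+6 = 18 bp

[6,6,7,18,25]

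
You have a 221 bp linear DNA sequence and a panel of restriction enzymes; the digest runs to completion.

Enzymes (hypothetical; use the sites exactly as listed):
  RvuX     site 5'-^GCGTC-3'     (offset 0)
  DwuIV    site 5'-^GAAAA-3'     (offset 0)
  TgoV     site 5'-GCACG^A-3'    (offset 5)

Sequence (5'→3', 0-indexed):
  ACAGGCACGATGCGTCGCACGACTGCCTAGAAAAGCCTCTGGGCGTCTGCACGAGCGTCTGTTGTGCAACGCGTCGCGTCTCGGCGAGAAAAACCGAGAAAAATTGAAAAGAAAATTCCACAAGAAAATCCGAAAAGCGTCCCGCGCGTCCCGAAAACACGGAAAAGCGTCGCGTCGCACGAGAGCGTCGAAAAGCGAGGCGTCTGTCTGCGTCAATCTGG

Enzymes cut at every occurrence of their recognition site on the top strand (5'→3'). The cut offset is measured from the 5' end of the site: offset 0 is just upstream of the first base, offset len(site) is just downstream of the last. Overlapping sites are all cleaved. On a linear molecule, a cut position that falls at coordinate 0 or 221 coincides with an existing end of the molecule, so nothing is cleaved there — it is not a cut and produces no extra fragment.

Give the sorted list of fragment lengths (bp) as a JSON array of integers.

[1,2,3,5,5,5,5,5,5,7,8,8,8,9,9,9,10,10,10,10,10,11,12,12,13,13,16]

Site scan:
  RvuX GCGTC/0: at [11, 42, 54, 70, 75, 136, 145, 166, 171, 184, 199, 209] ⇒ [11, 42, 54, 70, 75, 136, 145, 166, 171, 184, 199, 209]
  DwuIV GAAAA/0: at [29, 87, 97, 105, 110, 123, 131, 152, 161, 189] ⇒ [29, 87, 97, 105, 110, 123, 131, 152, 161, 189]
  TgoV GCACGA/5: at [4, 16, 48, 176] ⇒ [9, 21, 53, 181]

Pooled cuts: [9, 11, 21, 29, 42, 53, 54, 70, 75, 87, 97, 105, 110, 123, 131, 136, 145, 152, 161, 166, 171, 181, 184, 189, 199, 209]

Fragment lengths:
  [0,9): 9 bp
  [9,11): 2 bp
  [11,21): 10 bp
  [21,29): 8 bp
  [29,42): 13 bp
  [42,53): 11 bp
  [53,54): 1 bp
  [54,70): 16 bp
  [70,75): 5 bp
  [75,87): 12 bp
  [87,97): 10 bp
  [97,105): 8 bp
  [105,110): 5 bp
  [110,123): 13 bp
  [123,131): 8 bp
  [131,136): 5 bp
  [136,145): 9 bp
  [145,152): 7 bp
  [152,161): 9 bp
  [161,166): 5 bp
  [166,171): 5 bp
  [171,181): 10 bp
  [181,184): 3 bp
  [184,189): 5 bp
  [189,199): 10 bp
  [199,209): 10 bp
  [209,221): 12 bp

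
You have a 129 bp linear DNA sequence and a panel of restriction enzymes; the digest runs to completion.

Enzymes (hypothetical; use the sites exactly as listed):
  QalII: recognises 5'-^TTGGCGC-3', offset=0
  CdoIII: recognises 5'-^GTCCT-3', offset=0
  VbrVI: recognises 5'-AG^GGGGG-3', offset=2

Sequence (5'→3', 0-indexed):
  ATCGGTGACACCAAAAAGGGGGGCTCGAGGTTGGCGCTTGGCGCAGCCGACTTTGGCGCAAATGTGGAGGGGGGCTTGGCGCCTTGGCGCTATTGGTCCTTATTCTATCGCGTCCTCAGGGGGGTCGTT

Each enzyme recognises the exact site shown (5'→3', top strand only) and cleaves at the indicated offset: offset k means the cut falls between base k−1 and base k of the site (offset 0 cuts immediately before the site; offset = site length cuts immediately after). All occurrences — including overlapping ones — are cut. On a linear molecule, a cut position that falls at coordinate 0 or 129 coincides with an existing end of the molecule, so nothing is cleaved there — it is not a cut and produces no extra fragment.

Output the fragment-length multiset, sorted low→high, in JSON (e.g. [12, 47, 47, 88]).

[6,7,8,8,10,12,12,15,16,17,18]

Scan for sites:
  QalII (TTGGCGC, off=0): starts [30, 37, 52, 75, 83] → cuts [30, 37, 52, 75, 83]
  CdoIII (GTCCT, off=0): starts [95, 111] → cuts [95, 111]
  VbrVI (AGGGGGG, off=2): starts [16, 67, 117] → cuts [18, 69, 119]

Pooled cuts: [18, 30, 37, 52, 69, 75, 83, 95, 111, 119]

Fragments:
  [0,18): 18 bp
  [18,30): 12 bp
  [30,37): 7 bp
  [37,52): 15 bp
  [52,69): 17 bp
  [69,75): 6 bp
  [75,83): 8 bp
  [83,95): 12 bp
  [95,111): 16 bp
  [111,119): 8 bp
  [119,129): 10 bp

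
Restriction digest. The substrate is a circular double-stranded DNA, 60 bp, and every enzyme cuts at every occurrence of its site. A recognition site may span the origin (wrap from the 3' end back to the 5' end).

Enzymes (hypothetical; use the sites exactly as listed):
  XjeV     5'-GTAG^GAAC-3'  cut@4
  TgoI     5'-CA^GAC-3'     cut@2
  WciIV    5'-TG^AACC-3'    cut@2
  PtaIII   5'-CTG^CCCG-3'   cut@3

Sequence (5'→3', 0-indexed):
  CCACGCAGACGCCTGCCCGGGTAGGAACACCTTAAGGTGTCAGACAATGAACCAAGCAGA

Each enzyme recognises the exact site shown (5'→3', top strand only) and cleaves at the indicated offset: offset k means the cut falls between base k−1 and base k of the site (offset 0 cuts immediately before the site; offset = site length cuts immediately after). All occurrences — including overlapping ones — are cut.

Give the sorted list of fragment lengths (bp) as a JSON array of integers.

[7,8,9,9,9,18]

Scan for sites:
  XjeV (GTAGGAAC, off=4): starts [20] → cuts [24]
  TgoI (CAGAC, off=2): starts [5, 40, 56] → cuts [7, 42, 58]
  WciIV (TGAACC, off=2): starts [47] → cuts [49]
  PtaIII (CTGCCCG, off=3): starts [12] → cuts [15]

Pooled cuts: [7, 15, 24, 42, 49, 58]

Fragment lengths:
  7→15: 8 bp
  15→24: 9 bp
  24→42: 18 bp
  42→49: 7 bp
  49→58: 9 bp
  58→7 (wrap): 60-58+7 = 9 bp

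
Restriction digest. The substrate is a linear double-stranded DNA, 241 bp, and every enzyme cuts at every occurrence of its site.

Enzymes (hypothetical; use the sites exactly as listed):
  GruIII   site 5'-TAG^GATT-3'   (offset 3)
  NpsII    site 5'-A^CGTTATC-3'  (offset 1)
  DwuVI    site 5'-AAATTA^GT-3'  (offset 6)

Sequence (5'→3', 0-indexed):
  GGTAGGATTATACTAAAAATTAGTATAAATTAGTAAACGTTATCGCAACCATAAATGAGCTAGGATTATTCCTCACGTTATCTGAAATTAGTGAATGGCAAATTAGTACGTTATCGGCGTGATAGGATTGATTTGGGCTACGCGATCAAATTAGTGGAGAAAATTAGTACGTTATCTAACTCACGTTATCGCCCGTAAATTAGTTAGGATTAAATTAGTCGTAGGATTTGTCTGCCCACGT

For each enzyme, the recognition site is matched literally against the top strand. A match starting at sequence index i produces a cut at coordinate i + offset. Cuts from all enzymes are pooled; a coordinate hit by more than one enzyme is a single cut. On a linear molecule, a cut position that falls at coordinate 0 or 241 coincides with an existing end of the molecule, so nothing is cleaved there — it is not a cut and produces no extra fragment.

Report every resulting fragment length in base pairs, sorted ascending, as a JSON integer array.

[3,3,5,5,5,7,10,10,12,13,14,15,15,17,17,17,19,26,28]

Scan for sites:
  GruIII TAGGATT/3: at [2, 60, 122, 204, 221] ⇒ [5, 63, 125, 207, 224]
  NpsII ACGTTATC/1: at [36, 74, 107, 168, 182] ⇒ [37, 75, 108, 169, 183]
  DwuVI AAATTAGT/6: at [16, 26, 84, 99, 147, 160, 196, 211] ⇒ [22, 32, 90, 105, 153, 166, 202, 217]

Pooled cuts: [5, 22, 32, 37, 63, 75, 90, 105, 108, 125, 153, 166, 169, 183, 202, 207, 217, 224]

Fragments:
  [0,5): 5 bp
  [5,22): 17 bp
  [22,32): 10 bp
  [32,37): 5 bp
  [37,63): 26 bp
  [63,75): 12 bp
  [75,90): 15 bp
  [90,105): 15 bp
  [105,108): 3 bp
  [108,125): 17 bp
  [125,153): 28 bp
  [153,166): 13 bp
  [166,169): 3 bp
  [169,183): 14 bp
  [183,202): 19 bp
  [202,207): 5 bp
  [207,217): 10 bp
  [217,224): 7 bp
  [224,241): 17 bp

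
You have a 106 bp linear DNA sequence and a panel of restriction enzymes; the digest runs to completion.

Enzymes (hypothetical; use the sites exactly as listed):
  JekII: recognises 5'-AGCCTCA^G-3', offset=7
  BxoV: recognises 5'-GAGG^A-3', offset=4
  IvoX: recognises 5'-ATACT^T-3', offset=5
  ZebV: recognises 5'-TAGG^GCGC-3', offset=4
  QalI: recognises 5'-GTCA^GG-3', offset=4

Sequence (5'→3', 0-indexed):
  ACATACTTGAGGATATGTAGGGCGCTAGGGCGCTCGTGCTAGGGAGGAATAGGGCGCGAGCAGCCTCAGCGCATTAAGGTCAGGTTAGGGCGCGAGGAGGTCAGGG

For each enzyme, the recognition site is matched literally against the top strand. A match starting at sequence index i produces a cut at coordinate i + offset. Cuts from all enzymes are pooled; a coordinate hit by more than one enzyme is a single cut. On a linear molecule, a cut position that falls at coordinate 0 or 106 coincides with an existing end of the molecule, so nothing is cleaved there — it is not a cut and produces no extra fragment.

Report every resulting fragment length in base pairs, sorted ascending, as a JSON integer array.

Per-enzyme occurrences:
  JekII (AGCCTCAG, off=7): starts [61] → cuts [68]
  BxoV (GAGGA, off=4): starts [8, 43, 93] → cuts [12, 47, 97]
  IvoX (ATACTT, off=5): starts [2] → cuts [7]
  ZebV (TAGGGCGC, off=4): starts [17, 25, 49, 85] → cuts [21, 29, 53, 89]
  QalI (GTCAGG, off=4): starts [78, 99] → cuts [82, 103]

All cut coordinates (distinct, sorted): [7, 12, 21, 29, 47, 53, 68, 82, 89, 97, 103]

Fragments:
  [0,7): 7 bp
  [7,12): 5 bp
  [12,21): 9 bp
  [21,29): 8 bp
  [29,47): 18 bp
  [47,53): 6 bp
  [53,68): 15 bp
  [68,82): 14 bp
  [82,89): 7 bp
  [89,97): 8 bp
  [97,103): 6 bp
  [103,106): 3 bp

[3,5,6,6,7,7,8,8,9,14,15,18]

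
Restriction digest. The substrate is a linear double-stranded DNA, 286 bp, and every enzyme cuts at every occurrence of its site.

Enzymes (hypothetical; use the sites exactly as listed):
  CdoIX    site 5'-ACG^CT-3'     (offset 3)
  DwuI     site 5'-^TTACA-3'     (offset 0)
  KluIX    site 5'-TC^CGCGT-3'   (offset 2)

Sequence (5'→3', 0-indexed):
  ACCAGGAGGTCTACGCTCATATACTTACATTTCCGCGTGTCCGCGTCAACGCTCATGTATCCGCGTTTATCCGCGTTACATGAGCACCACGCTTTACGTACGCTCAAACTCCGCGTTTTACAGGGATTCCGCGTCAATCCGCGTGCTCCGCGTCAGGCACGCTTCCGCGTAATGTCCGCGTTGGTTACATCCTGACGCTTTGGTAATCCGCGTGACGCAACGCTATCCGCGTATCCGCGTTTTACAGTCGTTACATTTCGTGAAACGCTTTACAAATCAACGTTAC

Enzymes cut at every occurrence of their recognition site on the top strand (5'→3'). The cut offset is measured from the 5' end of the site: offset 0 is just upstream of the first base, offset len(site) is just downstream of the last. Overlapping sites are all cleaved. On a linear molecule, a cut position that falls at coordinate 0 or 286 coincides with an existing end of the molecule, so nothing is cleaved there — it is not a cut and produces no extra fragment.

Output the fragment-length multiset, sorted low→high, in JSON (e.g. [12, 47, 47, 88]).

Scan for sites:
  CdoIX (ACGCT, off=3): starts [12, 48, 88, 99, 158, 194, 219, 264] → cuts [15, 51, 91, 102, 161, 197, 222, 267]
  DwuI (TTACA, off=0): starts [24, 75, 117, 184, 241, 250, 269] → cuts [24, 75, 117, 184, 241, 250, 269]
  KluIX (TCCGCGT, off=2): starts [31, 39, 59, 69, 109, 127, 137, 146, 163, 174, 206, 225, 233] → cuts [33, 41, 61, 71, 111, 129, 139, 148, 165, 176, 208, 227, 235]

All cut coordinates (distinct, sorted): [15, 24, 33, 41, 51, 61, 71, 75, 91, 102, 111, 117, 129, 139, 148, 161, 165, 176, 184, 197, 208, 222, 227, 235, 241, 250, 267, 269]

Fragment lengths:
  [0,15): 15 bp
  [15,24): 9 bp
  [24,33): 9 bp
  [33,41): 8 bp
  [41,51): 10 bp
  [51,61): 10 bp
  [61,71): 10 bp
  [71,75): 4 bp
  [75,91): 16 bp
  [91,102): 11 bp
  [102,111): 9 bp
  [111,117): 6 bp
  [117,129): 12 bp
  [129,139): 10 bp
  [139,148): 9 bp
  [148,161): 13 bp
  [161,165): 4 bp
  [165,176): 11 bp
  [176,184): 8 bp
  [184,197): 13 bp
  [197,208): 11 bp
  [208,222): 14 bp
  [222,227): 5 bp
  [227,235): 8 bp
  [235,241): 6 bp
  [241,250): 9 bp
  [250,267): 17 bp
  [267,269): 2 bp
  [269,286): 17 bp

[2,4,4,5,6,6,8,8,8,9,9,9,9,9,10,10,10,10,11,11,11,12,13,13,14,15,16,17,17]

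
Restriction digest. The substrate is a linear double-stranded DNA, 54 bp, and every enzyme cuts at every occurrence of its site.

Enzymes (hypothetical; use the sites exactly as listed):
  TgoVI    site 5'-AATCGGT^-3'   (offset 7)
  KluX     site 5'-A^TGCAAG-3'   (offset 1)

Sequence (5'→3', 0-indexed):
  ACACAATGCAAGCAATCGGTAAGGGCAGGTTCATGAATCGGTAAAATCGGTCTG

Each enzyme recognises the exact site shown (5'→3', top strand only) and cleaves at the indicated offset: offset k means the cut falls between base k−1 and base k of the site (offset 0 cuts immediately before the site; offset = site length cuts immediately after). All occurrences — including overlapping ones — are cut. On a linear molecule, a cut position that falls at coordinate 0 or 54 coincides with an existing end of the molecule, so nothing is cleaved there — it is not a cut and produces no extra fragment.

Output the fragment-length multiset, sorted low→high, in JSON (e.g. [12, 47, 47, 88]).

Per-enzyme occurrences:
  TgoVI (AATCGGT, off=7): starts [13, 35, 44] → cuts [20, 42, 51]
  KluX (ATGCAAG, off=1): starts [5] → cuts [6]

All cut coordinates (distinct, sorted): [6, 20, 42, 51]

Fragments:
  [0,6): 6 bp
  [6,20): 14 bp
  [20,42): 22 bp
  [42,51): 9 bp
  [51,54): 3 bp

[3,6,9,14,22]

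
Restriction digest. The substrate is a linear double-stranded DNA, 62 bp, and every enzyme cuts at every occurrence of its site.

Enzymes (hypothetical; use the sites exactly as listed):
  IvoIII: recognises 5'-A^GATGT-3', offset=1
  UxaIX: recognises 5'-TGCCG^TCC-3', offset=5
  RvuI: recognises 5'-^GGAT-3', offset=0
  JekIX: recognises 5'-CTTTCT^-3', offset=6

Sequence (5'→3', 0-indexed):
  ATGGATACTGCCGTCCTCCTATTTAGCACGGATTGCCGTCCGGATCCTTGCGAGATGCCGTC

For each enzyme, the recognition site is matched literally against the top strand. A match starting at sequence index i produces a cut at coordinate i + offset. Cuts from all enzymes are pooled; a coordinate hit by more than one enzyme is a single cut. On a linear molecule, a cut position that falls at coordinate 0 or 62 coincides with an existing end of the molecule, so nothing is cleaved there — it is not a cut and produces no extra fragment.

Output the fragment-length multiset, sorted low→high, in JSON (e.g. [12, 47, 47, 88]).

[2,3,9,11,16,21]

Per-enzyme occurrences:
  IvoIII (AGATGT, off=1): no sites
  UxaIX (TGCCGTCC, off=5): starts [8, 33] → cuts [13, 38]
  RvuI (GGAT, off=0): starts [2, 29, 41] → cuts [2, 29, 41]
  JekIX (CTTTCT, off=6): no sites

All cut coordinates (distinct, sorted): [2, 13, 29, 38, 41]

Fragments:
  [0,2): 2 bp
  [2,13): 11 bp
  [13,29): 16 bp
  [29,38): 9 bp
  [38,41): 3 bp
  [41,62): 21 bp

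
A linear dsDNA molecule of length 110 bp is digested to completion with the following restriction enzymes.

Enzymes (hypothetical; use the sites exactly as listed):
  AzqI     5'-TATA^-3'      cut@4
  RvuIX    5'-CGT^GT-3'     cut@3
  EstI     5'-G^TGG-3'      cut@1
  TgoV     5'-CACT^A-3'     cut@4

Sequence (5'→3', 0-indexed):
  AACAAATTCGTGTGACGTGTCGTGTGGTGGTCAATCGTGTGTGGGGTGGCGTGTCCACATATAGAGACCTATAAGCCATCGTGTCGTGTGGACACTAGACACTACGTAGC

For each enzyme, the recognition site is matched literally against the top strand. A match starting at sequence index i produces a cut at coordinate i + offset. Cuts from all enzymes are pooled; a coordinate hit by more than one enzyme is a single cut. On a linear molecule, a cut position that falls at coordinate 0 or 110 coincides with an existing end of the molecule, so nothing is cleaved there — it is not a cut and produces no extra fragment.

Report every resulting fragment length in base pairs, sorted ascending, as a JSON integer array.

Site scan:
  AzqI (TATA, off=4): starts [59, 69] → cuts [63, 73]
  RvuIX (CGTGT, off=3): starts [8, 15, 20, 35, 49, 79, 84] → cuts [11, 18, 23, 38, 52, 82, 87]
  EstI (GTGG, off=1): starts [23, 26, 40, 45, 87] → cuts [24, 27, 41, 46, 88]
  TgoV (CACTA, off=4): starts [92, 99] → cuts [96, 103]

Pooled cuts: [11, 18, 23, 24, 27, 38, 41, 46, 52, 63, 73, 82, 87, 88, 96, 103]

Fragments:
  [0,11): 11 bp
  [11,18): 7 bp
  [18,23): 5 bp
  [23,24): 1 bp
  [24,27): 3 bp
  [27,38): 11 bp
  [38,41): 3 bp
  [41,46): 5 bp
  [46,52): 6 bp
  [52,63): 11 bp
  [63,73): 10 bp
  [73,82): 9 bp
  [82,87): 5 bp
  [87,88): 1 bp
  [88,96): 8 bp
  [96,103): 7 bp
  [103,110): 7 bp

[1,1,3,3,5,5,5,6,7,7,7,8,9,10,11,11,11]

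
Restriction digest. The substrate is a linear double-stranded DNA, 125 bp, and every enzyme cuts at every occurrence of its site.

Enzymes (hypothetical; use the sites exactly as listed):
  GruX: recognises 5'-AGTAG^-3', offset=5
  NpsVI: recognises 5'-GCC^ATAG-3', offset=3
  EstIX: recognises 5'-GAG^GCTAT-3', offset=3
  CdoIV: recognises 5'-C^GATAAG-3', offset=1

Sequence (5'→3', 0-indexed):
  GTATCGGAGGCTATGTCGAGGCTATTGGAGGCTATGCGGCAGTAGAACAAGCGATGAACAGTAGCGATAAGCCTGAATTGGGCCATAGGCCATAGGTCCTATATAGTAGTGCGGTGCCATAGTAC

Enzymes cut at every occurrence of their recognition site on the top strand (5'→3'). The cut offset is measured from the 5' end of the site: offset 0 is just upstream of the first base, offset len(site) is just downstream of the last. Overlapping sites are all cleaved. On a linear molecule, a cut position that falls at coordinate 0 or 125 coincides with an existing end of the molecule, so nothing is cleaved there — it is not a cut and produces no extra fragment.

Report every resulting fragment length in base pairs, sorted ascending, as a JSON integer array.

Per-enzyme occurrences:
  GruX (AGTAG, off=5): starts [40, 59, 104] → cuts [45, 64, 109]
  NpsVI (GCCATAG, off=3): starts [81, 88, 115] → cuts [84, 91, 118]
  EstIX (GAGGCTAT, off=3): starts [6, 17, 27] → cuts [9, 20, 30]
  CdoIV (CGATAAG, off=1): starts [64] → cuts [65]

All cut coordinates (distinct, sorted): [9, 20, 30, 45, 64, 65, 84, 91, 109, 118]

Fragments:
  [0,9): 9 bp
  [9,20): 11 bp
  [20,30): 10 bp
  [30,45): 15 bp
  [45,64): 19 bp
  [64,65): 1 bp
  [65,84): 19 bp
  [84,91): 7 bp
  [91,109): 18 bp
  [109,118): 9 bp
  [118,125): 7 bp

[1,7,7,9,9,10,11,15,18,19,19]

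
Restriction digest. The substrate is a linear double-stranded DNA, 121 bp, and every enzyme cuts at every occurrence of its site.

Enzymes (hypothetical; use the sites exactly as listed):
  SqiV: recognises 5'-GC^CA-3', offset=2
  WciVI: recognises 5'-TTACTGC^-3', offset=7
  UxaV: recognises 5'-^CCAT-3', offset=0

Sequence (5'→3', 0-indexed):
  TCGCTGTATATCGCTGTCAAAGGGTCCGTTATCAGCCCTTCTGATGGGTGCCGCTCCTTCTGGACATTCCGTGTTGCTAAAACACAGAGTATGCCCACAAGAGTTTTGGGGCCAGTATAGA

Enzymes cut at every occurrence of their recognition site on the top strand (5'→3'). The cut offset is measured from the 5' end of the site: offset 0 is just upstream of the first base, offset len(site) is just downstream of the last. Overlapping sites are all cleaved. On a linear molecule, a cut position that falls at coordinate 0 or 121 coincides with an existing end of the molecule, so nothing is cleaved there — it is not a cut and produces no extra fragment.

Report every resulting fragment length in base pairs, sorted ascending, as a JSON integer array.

Site scan:
  SqiV (GCCA, off=2): starts [110] → cuts [112]
  WciVI (TTACTGC, off=7): no sites
  UxaV (CCAT, off=0): no sites

Pooled cuts: [112]

Fragments:
  [0,112): 112 bp
  [112,121): 9 bp

[9,112]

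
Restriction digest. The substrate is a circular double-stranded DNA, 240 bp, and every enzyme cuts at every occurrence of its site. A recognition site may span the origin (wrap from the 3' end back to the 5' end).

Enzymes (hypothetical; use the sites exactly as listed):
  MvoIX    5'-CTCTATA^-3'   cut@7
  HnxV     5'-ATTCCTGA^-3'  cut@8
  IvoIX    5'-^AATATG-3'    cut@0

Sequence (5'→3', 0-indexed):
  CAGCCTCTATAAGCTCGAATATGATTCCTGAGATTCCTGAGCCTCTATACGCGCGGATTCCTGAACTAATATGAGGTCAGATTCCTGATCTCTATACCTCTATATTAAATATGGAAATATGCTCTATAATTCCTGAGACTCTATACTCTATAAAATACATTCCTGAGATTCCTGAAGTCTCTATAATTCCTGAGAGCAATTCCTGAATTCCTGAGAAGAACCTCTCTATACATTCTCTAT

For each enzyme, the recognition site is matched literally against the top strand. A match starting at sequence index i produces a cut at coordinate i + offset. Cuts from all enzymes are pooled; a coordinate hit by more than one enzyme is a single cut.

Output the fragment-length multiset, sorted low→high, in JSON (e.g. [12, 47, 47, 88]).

[3,3,6,7,8,8,8,8,8,8,9,9,9,9,10,13,13,14,14,15,16,21,21]

Scan for sites:
  MvoIX CTCTATA/7: at [4, 42, 89, 97, 121, 138, 145, 178, 223] ⇒ [11, 49, 96, 104, 128, 145, 152, 185, 230]
  HnxV ATTCCTGA/8: at [23, 32, 56, 80, 128, 158, 167, 185, 198, 206] ⇒ [31, 40, 64, 88, 136, 166, 175, 193, 206, 214]
  IvoIX AATATG/0: at [17, 67, 107, 115] ⇒ [17, 67, 107, 115]

Pooled cuts: [11, 17, 31, 40, 49, 64, 67, 88, 96, 104, 107, 115, 128, 136, 145, 152, 166, 175, 185, 193, 206, 214, 230]

Fragments:
  11→17: 6 bp
  17→31: 14 bp
  31→40: 9 bp
  40→49: 9 bp
  49→64: 15 bp
  64→67: 3 bp
  67→88: 21 bp
  88→96: 8 bp
  96→104: 8 bp
  104→107: 3 bp
  107→115: 8 bp
  115→128: 13 bp
  128→136: 8 bp
  136→145: 9 bp
  145→152: 7 bp
  152→166: 14 bp
  166→175: 9 bp
  175→185: 10 bp
  185→193: 8 bp
  193→206: 13 bp
  206→214: 8 bp
  214→230: 16 bp
  230→11 (wrap): 240-230+11 = 21 bp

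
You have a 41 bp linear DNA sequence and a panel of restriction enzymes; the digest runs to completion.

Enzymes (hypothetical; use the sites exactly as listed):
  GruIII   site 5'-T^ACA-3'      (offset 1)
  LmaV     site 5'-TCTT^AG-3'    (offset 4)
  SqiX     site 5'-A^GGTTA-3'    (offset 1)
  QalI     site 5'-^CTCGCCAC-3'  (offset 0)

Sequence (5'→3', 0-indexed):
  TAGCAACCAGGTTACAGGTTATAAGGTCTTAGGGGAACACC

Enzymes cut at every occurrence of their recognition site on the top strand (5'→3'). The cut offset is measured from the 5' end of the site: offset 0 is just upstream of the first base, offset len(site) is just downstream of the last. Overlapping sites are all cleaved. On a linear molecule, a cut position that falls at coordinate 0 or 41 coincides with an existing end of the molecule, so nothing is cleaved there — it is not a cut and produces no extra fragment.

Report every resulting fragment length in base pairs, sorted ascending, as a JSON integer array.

Site scan:
  GruIII TACA/1: at [12] ⇒ [13]
  LmaV TCTTAG/4: at [26] ⇒ [30]
  SqiX AGGTTA/1: at [8, 15] ⇒ [9, 16]
  QalI (CTCGCCAC, off=0): no sites

All cut coordinates (distinct, sorted): [9, 13, 16, 30]

Fragment lengths:
  [0,9): 9 bp
  [9,13): 4 bp
  [13,16): 3 bp
  [16,30): 14 bp
  [30,41): 11 bp

[3,4,9,11,14]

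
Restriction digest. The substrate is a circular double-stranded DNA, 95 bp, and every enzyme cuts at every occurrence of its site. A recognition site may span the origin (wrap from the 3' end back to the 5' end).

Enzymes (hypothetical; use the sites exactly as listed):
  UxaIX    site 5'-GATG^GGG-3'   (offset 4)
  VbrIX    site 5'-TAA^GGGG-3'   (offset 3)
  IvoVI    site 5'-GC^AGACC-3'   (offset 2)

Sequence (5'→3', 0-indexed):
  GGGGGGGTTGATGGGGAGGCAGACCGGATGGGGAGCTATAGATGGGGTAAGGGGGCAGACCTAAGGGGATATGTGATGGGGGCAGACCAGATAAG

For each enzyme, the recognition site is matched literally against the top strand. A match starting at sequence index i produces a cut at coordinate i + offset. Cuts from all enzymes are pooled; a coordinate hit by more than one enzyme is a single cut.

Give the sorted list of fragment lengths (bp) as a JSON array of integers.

Per-enzyme occurrences:
  UxaIX (GATGGGG, off=4): starts [9, 26, 40, 74] → cuts [13, 30, 44, 78]
  VbrIX (TAAGGGG, off=3): starts [47, 61, 91] → cuts [50, 64, 94]
  IvoVI (GCAGACC, off=2): starts [18, 54, 81] → cuts [20, 56, 83]

All cut coordinates (distinct, sorted): [13, 20, 30, 44, 50, 56, 64, 78, 83, 94]

Fragments:
  13→20: 7 bp
  20→30: 10 bp
  30→44: 14 bp
  44→50: 6 bp
  50→56: 6 bp
  56→64: 8 bp
  64→78: 14 bp
  78→83: 5 bp
  83→94: 11 bp
  94→13 (wrap): 95-94+13 = 14 bp

[5,6,6,7,8,10,11,14,14,14]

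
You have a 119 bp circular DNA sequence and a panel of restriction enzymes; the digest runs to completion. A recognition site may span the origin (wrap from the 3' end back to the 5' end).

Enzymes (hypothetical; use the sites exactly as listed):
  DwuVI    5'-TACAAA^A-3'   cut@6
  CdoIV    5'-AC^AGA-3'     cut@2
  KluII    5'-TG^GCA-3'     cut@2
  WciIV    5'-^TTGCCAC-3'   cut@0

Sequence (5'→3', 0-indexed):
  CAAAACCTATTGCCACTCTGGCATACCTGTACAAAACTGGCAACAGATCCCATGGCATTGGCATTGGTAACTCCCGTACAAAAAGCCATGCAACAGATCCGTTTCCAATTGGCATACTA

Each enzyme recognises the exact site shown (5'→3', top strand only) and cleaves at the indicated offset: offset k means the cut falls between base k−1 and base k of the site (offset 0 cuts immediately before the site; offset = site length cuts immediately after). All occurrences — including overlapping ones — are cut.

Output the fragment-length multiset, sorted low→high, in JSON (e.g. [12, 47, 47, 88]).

[4,5,5,6,10,11,12,12,15,17,22]

Site scan:
  DwuVI (TACAAAA, off=6): starts [29, 76, 117] → cuts [4, 35, 82]
  CdoIV (ACAGA, off=2): starts [42, 92] → cuts [44, 94]
  KluII (TGGCA, off=2): starts [18, 37, 52, 58, 109] → cuts [20, 39, 54, 60, 111]
  WciIV (TTGCCAC, off=0): starts [9] → cuts [9]

Pooled cuts: [4, 9, 20, 35, 39, 44, 54, 60, 82, 94, 111]

Fragment lengths:
  4→9: 5 bp
  9→20: 11 bp
  20→35: 15 bp
  35→39: 4 bp
  39→44: 5 bp
  44→54: 10 bp
  54→60: 6 bp
  60→82: 22 bp
  82→94: 12 bp
  94→111: 17 bp
  111→4 (wrap): 119-111+4 = 12 bp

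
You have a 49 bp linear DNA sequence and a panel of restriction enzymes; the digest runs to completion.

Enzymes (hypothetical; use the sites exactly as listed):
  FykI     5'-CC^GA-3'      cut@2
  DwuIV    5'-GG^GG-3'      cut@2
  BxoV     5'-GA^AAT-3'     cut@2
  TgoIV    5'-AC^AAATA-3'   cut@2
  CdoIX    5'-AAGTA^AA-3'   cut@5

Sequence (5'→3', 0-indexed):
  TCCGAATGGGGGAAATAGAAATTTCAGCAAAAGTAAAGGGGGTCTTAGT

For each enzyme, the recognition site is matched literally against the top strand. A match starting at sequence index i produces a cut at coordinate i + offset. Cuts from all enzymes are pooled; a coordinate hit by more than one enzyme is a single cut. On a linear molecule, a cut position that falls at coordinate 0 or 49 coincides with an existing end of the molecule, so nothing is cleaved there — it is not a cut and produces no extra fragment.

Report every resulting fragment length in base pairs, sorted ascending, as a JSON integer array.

Site scan:
  FykI (CCGA, off=2): starts [1] → cuts [3]
  DwuIV (GGGG, off=2): starts [7, 8, 37, 38] → cuts [9, 10, 39, 40]
  BxoV (GAAAT, off=2): starts [11, 17] → cuts [13, 19]
  TgoIV (ACAAATA, off=2): no sites
  CdoIX (AAGTAAA, off=5): starts [30] → cuts [35]

All cut coordinates (distinct, sorted): [3, 9, 10, 13, 19, 35, 39, 40]

Fragment lengths:
  [0,3): 3 bp
  [3,9): 6 bp
  [9,10): 1 bp
  [10,13): 3 bp
  [13,19): 6 bp
  [19,35): 16 bp
  [35,39): 4 bp
  [39,40): 1 bp
  [40,49): 9 bp

[1,1,3,3,4,6,6,9,16]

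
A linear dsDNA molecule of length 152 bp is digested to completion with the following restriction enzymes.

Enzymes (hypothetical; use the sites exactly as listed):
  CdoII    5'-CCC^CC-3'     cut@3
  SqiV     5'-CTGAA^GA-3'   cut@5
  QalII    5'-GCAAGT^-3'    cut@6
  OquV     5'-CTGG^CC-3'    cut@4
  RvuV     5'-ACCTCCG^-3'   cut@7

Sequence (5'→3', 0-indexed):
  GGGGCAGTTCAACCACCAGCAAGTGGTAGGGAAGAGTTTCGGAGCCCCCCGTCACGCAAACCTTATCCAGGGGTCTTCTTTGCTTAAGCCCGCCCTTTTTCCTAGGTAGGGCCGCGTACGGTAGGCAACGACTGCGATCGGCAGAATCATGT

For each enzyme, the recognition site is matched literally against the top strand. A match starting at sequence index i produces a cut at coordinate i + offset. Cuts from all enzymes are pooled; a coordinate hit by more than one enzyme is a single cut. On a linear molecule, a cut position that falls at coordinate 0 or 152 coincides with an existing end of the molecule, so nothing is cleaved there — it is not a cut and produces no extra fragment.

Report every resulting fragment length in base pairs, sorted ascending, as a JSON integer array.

[1,23,24,104]

Site scan:
  CdoII CCCCC/3: at [44, 45] ⇒ [47, 48]
  SqiV (CTGAAGA, off=5): no sites
  QalII GCAAGT/6: at [18] ⇒ [24]
  OquV (CTGGCC, off=4): no sites
  RvuV (ACCTCCG, off=7): no sites

All cut coordinates (distinct, sorted): [24, 47, 48]

Fragments:
  [0,24): 24 bp
  [24,47): 23 bp
  [47,48): 1 bp
  [48,152): 104 bp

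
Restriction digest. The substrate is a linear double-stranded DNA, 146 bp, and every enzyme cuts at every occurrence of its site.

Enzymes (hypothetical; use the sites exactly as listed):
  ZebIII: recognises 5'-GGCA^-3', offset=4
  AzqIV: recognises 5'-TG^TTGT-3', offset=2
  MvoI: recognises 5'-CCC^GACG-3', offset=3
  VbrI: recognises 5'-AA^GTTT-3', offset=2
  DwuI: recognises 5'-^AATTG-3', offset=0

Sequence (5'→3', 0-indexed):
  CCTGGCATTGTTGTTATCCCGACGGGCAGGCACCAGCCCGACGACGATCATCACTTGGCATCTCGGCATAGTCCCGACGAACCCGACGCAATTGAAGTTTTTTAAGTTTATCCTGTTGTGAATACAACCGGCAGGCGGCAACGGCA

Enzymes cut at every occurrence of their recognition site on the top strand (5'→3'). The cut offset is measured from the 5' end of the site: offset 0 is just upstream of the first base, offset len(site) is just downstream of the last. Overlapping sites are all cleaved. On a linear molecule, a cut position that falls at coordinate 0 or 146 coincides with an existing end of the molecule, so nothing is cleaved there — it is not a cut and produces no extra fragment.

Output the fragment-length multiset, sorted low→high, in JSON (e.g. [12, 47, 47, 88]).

[3,4,5,6,7,7,7,7,7,8,8,9,9,10,10,18,21]

Per-enzyme occurrences:
  ZebIII (GGCA, off=4): starts [3, 24, 28, 56, 64, 129, 136, 142] → cuts [7, 28, 32, 60, 68, 133, 140] (position 146 is a terminus of the linear molecule — no cut)
  AzqIV (TGTTGT, off=2): starts [8, 113] → cuts [10, 115]
  MvoI (CCCGACG, off=3): starts [17, 36, 72, 81] → cuts [20, 39, 75, 84]
  VbrI (AAGTTT, off=2): starts [94, 103] → cuts [96, 105]
  DwuI (AATTG, off=0): starts [89] → cuts [89]

All cut coordinates (distinct, sorted): [7, 10, 20, 28, 32, 39, 60, 68, 75, 84, 89, 96, 105, 115, 133, 140]

Fragments:
  [0,7): 7 bp
  [7,10): 3 bp
  [10,20): 10 bp
  [20,28): 8 bp
  [28,32): 4 bp
  [32,39): 7 bp
  [39,60): 21 bp
  [60,68): 8 bp
  [68,75): 7 bp
  [75,84): 9 bp
  [84,89): 5 bp
  [89,96): 7 bp
  [96,105): 9 bp
  [105,115): 10 bp
  [115,133): 18 bp
  [133,140): 7 bp
  [140,146): 6 bp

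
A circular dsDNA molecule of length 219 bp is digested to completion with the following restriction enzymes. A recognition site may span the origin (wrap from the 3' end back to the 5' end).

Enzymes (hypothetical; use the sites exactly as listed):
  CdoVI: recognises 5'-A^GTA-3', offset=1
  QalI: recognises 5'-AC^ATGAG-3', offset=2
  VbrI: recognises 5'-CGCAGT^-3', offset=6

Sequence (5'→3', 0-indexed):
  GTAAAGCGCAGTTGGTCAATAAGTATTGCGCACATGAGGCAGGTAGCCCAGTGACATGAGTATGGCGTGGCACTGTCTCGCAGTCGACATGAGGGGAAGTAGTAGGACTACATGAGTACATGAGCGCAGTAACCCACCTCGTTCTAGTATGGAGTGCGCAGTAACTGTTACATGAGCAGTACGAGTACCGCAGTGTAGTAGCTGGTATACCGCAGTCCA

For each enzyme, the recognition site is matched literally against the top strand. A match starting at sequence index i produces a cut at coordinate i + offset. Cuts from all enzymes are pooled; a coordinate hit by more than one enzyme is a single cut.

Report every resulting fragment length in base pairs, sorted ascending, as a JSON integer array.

Site scan:
  CdoVI AGTA/1: at [21, 58, 97, 100, 114, 127, 145, 159, 177, 183, 196, 218] ⇒ [0, 22, 59, 98, 101, 115, 128, 146, 160, 178, 184, 197]
  QalI ACATGAG/2: at [31, 53, 86, 109, 117, 169] ⇒ [33, 55, 88, 111, 119, 171]
  VbrI CGCAGT/6: at [6, 78, 124, 156, 188, 210] ⇒ [12, 84, 130, 162, 194, 216]

All cut coordinates (distinct, sorted): [0, 12, 22, 33, 55, 59, 84, 88, 98, 101, 111, 115, 119, 128, 130, 146, 160, 162, 171, 178, 184, 194, 197, 216]

Fragments:
  0→12: 12 bp
  12→22: 10 bp
  22→33: 11 bp
  33→55: 22 bp
  55→59: 4 bp
  59→84: 25 bp
  84→88: 4 bp
  88→98: 10 bp
  98→101: 3 bp
  101→111: 10 bp
  111→115: 4 bp
  115→119: 4 bp
  119→128: 9 bp
  128→130: 2 bp
  130→146: 16 bp
  146→160: 14 bp
  160→162: 2 bp
  162→171: 9 bp
  171→178: 7 bp
  178→184: 6 bp
  184→194: 10 bp
  194→197: 3 bp
  197→216: 19 bp
  216→0 (wrap): 219-216+0 = 3 bp

[2,2,3,3,3,4,4,4,4,6,7,9,9,10,10,10,10,11,12,14,16,19,22,25]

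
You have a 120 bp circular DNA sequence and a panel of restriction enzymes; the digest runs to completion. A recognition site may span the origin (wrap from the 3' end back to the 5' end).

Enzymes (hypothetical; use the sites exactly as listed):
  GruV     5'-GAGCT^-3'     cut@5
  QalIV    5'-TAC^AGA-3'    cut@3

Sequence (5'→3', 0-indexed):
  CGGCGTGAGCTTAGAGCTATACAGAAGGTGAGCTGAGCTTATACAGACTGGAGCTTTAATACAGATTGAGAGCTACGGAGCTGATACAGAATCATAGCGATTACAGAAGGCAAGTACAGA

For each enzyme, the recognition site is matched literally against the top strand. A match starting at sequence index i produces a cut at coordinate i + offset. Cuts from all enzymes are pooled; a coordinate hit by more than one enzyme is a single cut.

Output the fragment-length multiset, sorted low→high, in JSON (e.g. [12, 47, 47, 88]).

Scan for sites:
  GruV GAGCT/5: at [6, 13, 29, 34, 50, 69, 77] ⇒ [11, 18, 34, 39, 55, 74, 82]
  QalIV TACAGA/3: at [19, 41, 59, 84, 101, 114] ⇒ [22, 44, 62, 87, 104, 117]

Pooled cuts: [11, 18, 22, 34, 39, 44, 55, 62, 74, 82, 87, 104, 117]

Fragment lengths:
  11→18: 7 bp
  18→22: 4 bp
  22→34: 12 bp
  34→39: 5 bp
  39→44: 5 bp
  44→55: 11 bp
  55→62: 7 bp
  62→74: 12 bp
  74→82: 8 bp
  82→87: 5 bp
  87→104: 17 bp
  104→117: 13 bp
  117→11 (wrap): 120-117+11 = 14 bp

[4,5,5,5,7,7,8,11,12,12,13,14,17]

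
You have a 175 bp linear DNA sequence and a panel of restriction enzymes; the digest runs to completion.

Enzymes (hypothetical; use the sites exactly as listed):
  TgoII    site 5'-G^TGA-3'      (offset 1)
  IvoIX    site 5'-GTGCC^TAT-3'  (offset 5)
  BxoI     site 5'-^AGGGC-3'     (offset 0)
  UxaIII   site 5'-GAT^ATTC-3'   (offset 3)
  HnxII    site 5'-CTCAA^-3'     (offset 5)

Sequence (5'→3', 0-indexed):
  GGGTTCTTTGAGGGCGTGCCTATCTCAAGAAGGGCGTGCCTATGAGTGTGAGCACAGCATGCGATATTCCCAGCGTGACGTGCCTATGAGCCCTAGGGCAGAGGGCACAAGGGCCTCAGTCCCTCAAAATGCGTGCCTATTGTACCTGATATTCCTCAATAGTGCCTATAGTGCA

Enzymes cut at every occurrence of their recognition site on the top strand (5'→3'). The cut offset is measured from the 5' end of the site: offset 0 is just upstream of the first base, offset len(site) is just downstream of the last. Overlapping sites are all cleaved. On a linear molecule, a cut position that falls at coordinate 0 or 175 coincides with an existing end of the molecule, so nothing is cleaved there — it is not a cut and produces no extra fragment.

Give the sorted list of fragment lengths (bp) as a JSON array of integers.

[2,7,7,8,8,8,9,9,9,10,10,10,10,10,10,13,17,18]

Scan for sites:
  TgoII GTGA/1: at [47, 74] ⇒ [48, 75]
  IvoIX GTGCCTAT/5: at [15, 35, 79, 132, 161] ⇒ [20, 40, 84, 137, 166]
  BxoI AGGGC/0: at [10, 30, 94, 101, 109] ⇒ [10, 30, 94, 101, 109]
  UxaIII GATATTC/3: at [62, 147] ⇒ [65, 150]
  HnxII CTCAA/5: at [23, 122, 154] ⇒ [28, 127, 159]

All cut coordinates (distinct, sorted): [10, 20, 28, 30, 40, 48, 65, 75, 84, 94, 101, 109, 127, 137, 150, 159, 166]

Fragments:
  [0,10): 10 bp
  [10,20): 10 bp
  [20,28): 8 bp
  [28,30): 2 bp
  [30,40): 10 bp
  [40,48): 8 bp
  [48,65): 17 bp
  [65,75): 10 bp
  [75,84): 9 bp
  [84,94): 10 bp
  [94,101): 7 bp
  [101,109): 8 bp
  [109,127): 18 bp
  [127,137): 10 bp
  [137,150): 13 bp
  [150,159): 9 bp
  [159,166): 7 bp
  [166,175): 9 bp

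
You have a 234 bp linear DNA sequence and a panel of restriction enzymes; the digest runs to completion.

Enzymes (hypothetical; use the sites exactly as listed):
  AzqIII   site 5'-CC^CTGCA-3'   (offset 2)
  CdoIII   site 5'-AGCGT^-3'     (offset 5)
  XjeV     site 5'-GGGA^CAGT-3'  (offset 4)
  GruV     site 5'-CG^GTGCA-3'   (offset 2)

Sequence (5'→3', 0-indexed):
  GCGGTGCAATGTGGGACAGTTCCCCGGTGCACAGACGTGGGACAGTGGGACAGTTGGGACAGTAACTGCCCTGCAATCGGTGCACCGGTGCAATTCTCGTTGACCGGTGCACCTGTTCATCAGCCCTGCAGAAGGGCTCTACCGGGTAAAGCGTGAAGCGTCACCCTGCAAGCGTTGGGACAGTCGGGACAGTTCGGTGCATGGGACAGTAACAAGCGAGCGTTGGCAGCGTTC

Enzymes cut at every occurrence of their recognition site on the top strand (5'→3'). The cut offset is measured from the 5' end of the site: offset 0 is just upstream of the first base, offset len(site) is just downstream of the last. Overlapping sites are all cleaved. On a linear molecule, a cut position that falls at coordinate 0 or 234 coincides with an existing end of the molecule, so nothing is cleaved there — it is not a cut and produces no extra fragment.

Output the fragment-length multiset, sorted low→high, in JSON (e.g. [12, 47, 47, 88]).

[2,3,4,5,7,7,8,8,9,9,9,9,10,10,10,11,13,16,17,19,19,29]

Scan for sites:
  AzqIII CCCTGCA/2: at [68, 123, 163] ⇒ [70, 125, 165]
  CdoIII AGCGT/5: at [149, 156, 170, 218, 227] ⇒ [154, 161, 175, 223, 232]
  XjeV GGGACAGT/4: at [12, 38, 46, 55, 176, 185, 202] ⇒ [16, 42, 50, 59, 180, 189, 206]
  GruV CGGTGCA/2: at [1, 24, 77, 85, 104, 194] ⇒ [3, 26, 79, 87, 106, 196]

All cut coordinates (distinct, sorted): [3, 16, 26, 42, 50, 59, 70, 79, 87, 106, 125, 154, 161, 165, 175, 180, 189, 196, 206, 223, 232]

Fragments:
  [0,3): 3 bp
  [3,16): 13 bp
  [16,26): 10 bp
  [26,42): 16 bp
  [42,50): 8 bp
  [50,59): 9 bp
  [59,70): 11 bp
  [70,79): 9 bp
  [79,87): 8 bp
  [87,106): 19 bp
  [106,125): 19 bp
  [125,154): 29 bp
  [154,161): 7 bp
  [161,165): 4 bp
  [165,175): 10 bp
  [175,180): 5 bp
  [180,189): 9 bp
  [189,196): 7 bp
  [196,206): 10 bp
  [206,223): 17 bp
  [223,232): 9 bp
  [232,234): 2 bp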